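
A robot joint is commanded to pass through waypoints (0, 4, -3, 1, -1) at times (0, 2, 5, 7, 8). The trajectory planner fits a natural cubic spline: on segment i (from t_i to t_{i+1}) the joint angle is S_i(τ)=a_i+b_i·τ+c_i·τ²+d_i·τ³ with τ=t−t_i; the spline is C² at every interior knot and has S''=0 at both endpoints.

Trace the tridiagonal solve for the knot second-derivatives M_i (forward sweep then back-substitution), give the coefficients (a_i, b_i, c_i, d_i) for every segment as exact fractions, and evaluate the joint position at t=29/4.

Δ: Δ0=2, Δ1=-7/3, Δ2=2, Δ3=-2
row 1: diag=10, rhs=-26; c'=3/10, d'=-13/5
row 2: denom=10−3·3/10=91/10; d'=(26−3·-13/5)/(91/10)=26/7
row 3: denom=6−2·20/91=506/91; d'=(-24−2·26/7)/(506/91)=-130/23
back: M3=-130/23
back: M2=26/7−20/91·-130/23=114/23
back: M1=-13/5−3/10·114/23=-94/23
M: M0=0, M1=-94/23, M2=114/23, M3=-130/23, M4=0
seg 0: a=0, c=M0/2=0, d=(M1−M0)/(6·2)=-47/138, b=Δ0−h0·(2M0+M1)/6=232/69
seg 1: a=4, c=M1/2=-47/23, d=(M2−M1)/(6·3)=104/207, b=Δ1−h1·(2M1+M2)/6=-50/69
seg 2: a=-3, c=M2/2=57/23, d=(M3−M2)/(6·2)=-61/69, b=Δ2−h2·(2M2+M3)/6=40/69
seg 3: a=1, c=M3/2=-65/23, d=(M4−M3)/(6·1)=65/69, b=Δ3−h3·(2M3+M4)/6=-8/69
t_q=29/4 → seg 3, τ=1/4; S=1+-8/69·τ+-65/23·τ²+65/69·τ³=1191/1472

  seg 0: a=0 b=232/69 c=0 d=-47/138
  seg 1: a=4 b=-50/69 c=-47/23 d=104/207
  seg 2: a=-3 b=40/69 c=57/23 d=-61/69
  seg 3: a=1 b=-8/69 c=-65/23 d=65/69
S(29/4) = 1191/1472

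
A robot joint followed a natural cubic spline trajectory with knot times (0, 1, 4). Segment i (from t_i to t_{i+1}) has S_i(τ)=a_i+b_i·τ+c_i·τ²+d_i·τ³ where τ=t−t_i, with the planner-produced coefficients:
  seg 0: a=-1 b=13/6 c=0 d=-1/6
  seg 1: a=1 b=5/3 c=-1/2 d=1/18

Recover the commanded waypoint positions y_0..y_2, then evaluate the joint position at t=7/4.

y_0=-1 y_1=1 y_2=3
S(7/4) = 255/128

y_0 = S_0(0) = a_0 = -1
y_1 = S_1(0) = a_1 = 1
y_2 = S_1(3) = 3
t_q=7/4 is in segment 1 (τ=3/4); S_1(τ)=255/128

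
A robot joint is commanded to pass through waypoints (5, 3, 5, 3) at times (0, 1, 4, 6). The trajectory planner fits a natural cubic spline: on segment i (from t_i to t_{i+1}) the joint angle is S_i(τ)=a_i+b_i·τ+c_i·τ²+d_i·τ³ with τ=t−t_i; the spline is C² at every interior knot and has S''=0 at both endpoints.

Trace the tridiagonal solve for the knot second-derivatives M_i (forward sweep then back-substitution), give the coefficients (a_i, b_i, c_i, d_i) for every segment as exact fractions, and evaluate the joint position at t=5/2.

Δ: Δ0=-2, Δ1=2/3, Δ2=-1
row 1: diag=8, rhs=16; c'=3/8, d'=2
row 2: denom=10−3·3/8=71/8; d'=(-10−3·2)/(71/8)=-128/71
back: M2=-128/71
back: M1=2−3/8·-128/71=190/71
M: M0=0, M1=190/71, M2=-128/71, M3=0
seg 0: a=5, c=M0/2=0, d=(M1−M0)/(6·1)=95/213, b=Δ0−h0·(2M0+M1)/6=-521/213
seg 1: a=3, c=M1/2=95/71, d=(M2−M1)/(6·3)=-53/213, b=Δ1−h1·(2M1+M2)/6=-236/213
seg 2: a=5, c=M2/2=-64/71, d=(M3−M2)/(6·2)=32/213, b=Δ2−h2·(2M2+M3)/6=43/213
t_q=5/2 → seg 1, τ=3/2; S=3+-236/213·τ+95/71·τ²+-53/213·τ³=1993/568

  seg 0: a=5 b=-521/213 c=0 d=95/213
  seg 1: a=3 b=-236/213 c=95/71 d=-53/213
  seg 2: a=5 b=43/213 c=-64/71 d=32/213
S(5/2) = 1993/568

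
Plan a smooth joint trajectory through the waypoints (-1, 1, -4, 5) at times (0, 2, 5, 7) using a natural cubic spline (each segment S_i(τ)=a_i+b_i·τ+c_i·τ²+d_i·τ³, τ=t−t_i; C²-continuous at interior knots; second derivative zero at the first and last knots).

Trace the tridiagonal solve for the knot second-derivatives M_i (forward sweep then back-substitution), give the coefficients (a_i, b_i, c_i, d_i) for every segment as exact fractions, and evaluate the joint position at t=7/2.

Δ: Δ0=1, Δ1=-5/3, Δ2=9/2
row 1: diag=10, rhs=-16; c'=3/10, d'=-8/5
row 2: denom=10−3·3/10=91/10; d'=(37−3·-8/5)/(91/10)=418/91
back: M2=418/91
back: M1=-8/5−3/10·418/91=-271/91
M: M0=0, M1=-271/91, M2=418/91, M3=0
seg 0: a=-1, c=M0/2=0, d=(M1−M0)/(6·2)=-271/1092, b=Δ0−h0·(2M0+M1)/6=544/273
seg 1: a=1, c=M1/2=-271/182, d=(M2−M1)/(6·3)=53/126, b=Δ1−h1·(2M1+M2)/6=-269/273
seg 2: a=-4, c=M2/2=209/91, d=(M3−M2)/(6·2)=-209/546, b=Δ2−h2·(2M2+M3)/6=785/546
t_q=7/2 → seg 1, τ=3/2; S=1+-269/273·τ+-271/182·τ²+53/126·τ³=-501/208

  seg 0: a=-1 b=544/273 c=0 d=-271/1092
  seg 1: a=1 b=-269/273 c=-271/182 d=53/126
  seg 2: a=-4 b=785/546 c=209/91 d=-209/546
S(7/2) = -501/208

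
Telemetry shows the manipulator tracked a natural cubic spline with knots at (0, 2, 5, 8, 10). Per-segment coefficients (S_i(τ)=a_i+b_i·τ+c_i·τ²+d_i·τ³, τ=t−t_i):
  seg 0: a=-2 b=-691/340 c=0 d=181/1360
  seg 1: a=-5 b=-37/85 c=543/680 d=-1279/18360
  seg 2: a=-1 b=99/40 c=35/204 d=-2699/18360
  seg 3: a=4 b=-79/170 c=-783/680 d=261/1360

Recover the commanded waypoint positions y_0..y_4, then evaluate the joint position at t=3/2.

y_0=-2 y_1=-5 y_2=-1 y_3=4 y_4=0
S(3/2) = -50041/10880

y_0 = S_0(0) = a_0 = -2
y_1 = S_1(0) = a_1 = -5
y_2 = S_2(0) = a_2 = -1
y_3 = S_3(0) = a_3 = 4
y_4 = S_3(2) = 0
t_q=3/2 is in segment 0 (τ=3/2); S_0(τ)=-50041/10880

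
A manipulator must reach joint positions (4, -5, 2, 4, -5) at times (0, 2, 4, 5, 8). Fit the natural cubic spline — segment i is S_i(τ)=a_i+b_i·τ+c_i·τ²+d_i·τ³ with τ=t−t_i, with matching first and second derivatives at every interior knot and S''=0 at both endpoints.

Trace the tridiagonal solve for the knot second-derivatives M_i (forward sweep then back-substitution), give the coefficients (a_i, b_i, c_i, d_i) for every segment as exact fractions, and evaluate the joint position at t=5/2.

Δ: Δ0=-9/2, Δ1=7/2, Δ2=2, Δ3=-3
row 1: diag=8, rhs=48; c'=1/4, d'=6
row 2: denom=6−2·1/4=11/2; d'=(-9−2·6)/(11/2)=-42/11
row 3: denom=8−1·2/11=86/11; d'=(-30−1·-42/11)/(86/11)=-144/43
back: M3=-144/43
back: M2=-42/11−2/11·-144/43=-138/43
back: M1=6−1/4·-138/43=585/86
M: M0=0, M1=585/86, M2=-138/43, M3=-144/43, M4=0
seg 0: a=4, c=M0/2=0, d=(M1−M0)/(6·2)=195/344, b=Δ0−h0·(2M0+M1)/6=-291/43
seg 1: a=-5, c=M1/2=585/172, d=(M2−M1)/(6·2)=-287/344, b=Δ1−h1·(2M1+M2)/6=3/86
seg 2: a=2, c=M2/2=-69/43, d=(M3−M2)/(6·1)=-1/43, b=Δ2−h2·(2M2+M3)/6=156/43
seg 3: a=4, c=M3/2=-72/43, d=(M4−M3)/(6·3)=8/43, b=Δ3−h3·(2M3+M4)/6=15/43
t_q=5/2 → seg 1, τ=1/2; S=-5+3/86·τ+585/172·τ²+-287/344·τ³=-11659/2752

  seg 0: a=4 b=-291/43 c=0 d=195/344
  seg 1: a=-5 b=3/86 c=585/172 d=-287/344
  seg 2: a=2 b=156/43 c=-69/43 d=-1/43
  seg 3: a=4 b=15/43 c=-72/43 d=8/43
S(5/2) = -11659/2752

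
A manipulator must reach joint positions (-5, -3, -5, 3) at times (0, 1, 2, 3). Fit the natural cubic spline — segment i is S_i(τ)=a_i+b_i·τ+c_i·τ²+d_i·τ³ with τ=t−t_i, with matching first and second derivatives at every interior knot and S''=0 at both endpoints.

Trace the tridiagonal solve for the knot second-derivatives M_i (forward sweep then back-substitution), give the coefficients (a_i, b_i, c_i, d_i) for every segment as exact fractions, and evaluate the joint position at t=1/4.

  seg 0: a=-5 b=56/15 c=0 d=-26/15
  seg 1: a=-3 b=-22/15 c=-26/5 d=14/3
  seg 2: a=-5 b=32/15 c=44/5 d=-44/15
S(1/4) = -131/32

Δ: Δ0=2, Δ1=-2, Δ2=8
row 1: diag=4, rhs=-24; c'=1/4, d'=-6
row 2: denom=4−1·1/4=15/4; d'=(60−1·-6)/(15/4)=88/5
back: M2=88/5
back: M1=-6−1/4·88/5=-52/5
M: M0=0, M1=-52/5, M2=88/5, M3=0
seg 0: a=-5, c=M0/2=0, d=(M1−M0)/(6·1)=-26/15, b=Δ0−h0·(2M0+M1)/6=56/15
seg 1: a=-3, c=M1/2=-26/5, d=(M2−M1)/(6·1)=14/3, b=Δ1−h1·(2M1+M2)/6=-22/15
seg 2: a=-5, c=M2/2=44/5, d=(M3−M2)/(6·1)=-44/15, b=Δ2−h2·(2M2+M3)/6=32/15
t_q=1/4 → seg 0, τ=1/4; S=-5+56/15·τ+0·τ²+-26/15·τ³=-131/32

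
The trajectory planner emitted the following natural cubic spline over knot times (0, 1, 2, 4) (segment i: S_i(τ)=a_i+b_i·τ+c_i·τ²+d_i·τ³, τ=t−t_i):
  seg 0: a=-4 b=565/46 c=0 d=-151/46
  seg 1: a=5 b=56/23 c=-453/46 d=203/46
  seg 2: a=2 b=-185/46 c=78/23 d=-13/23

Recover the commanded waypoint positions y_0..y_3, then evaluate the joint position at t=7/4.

y_0=-4 y_1=5 y_2=2 y_3=3
S(7/4) = 403/128

y_0 = S_0(0) = a_0 = -4
y_1 = S_1(0) = a_1 = 5
y_2 = S_2(0) = a_2 = 2
y_3 = S_2(2) = 3
t_q=7/4 is in segment 1 (τ=3/4); S_1(τ)=403/128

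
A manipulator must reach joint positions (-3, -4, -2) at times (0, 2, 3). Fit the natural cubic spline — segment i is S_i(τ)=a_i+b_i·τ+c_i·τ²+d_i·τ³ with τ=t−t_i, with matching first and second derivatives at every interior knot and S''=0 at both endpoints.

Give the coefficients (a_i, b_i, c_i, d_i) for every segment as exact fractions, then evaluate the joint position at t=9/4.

Δ: Δ0=-1/2, Δ1=2
row 1: diag=6, rhs=15; c'=1/6, d'=5/2
back: M1=5/2
M: M0=0, M1=5/2, M2=0
seg 0: a=-3, c=M0/2=0, d=(M1−M0)/(6·2)=5/24, b=Δ0−h0·(2M0+M1)/6=-4/3
seg 1: a=-4, c=M1/2=5/4, d=(M2−M1)/(6·1)=-5/12, b=Δ1−h1·(2M1+M2)/6=7/6
t_q=9/4 → seg 1, τ=1/4; S=-4+7/6·τ+5/4·τ²+-5/12·τ³=-931/256

  seg 0: a=-3 b=-4/3 c=0 d=5/24
  seg 1: a=-4 b=7/6 c=5/4 d=-5/12
S(9/4) = -931/256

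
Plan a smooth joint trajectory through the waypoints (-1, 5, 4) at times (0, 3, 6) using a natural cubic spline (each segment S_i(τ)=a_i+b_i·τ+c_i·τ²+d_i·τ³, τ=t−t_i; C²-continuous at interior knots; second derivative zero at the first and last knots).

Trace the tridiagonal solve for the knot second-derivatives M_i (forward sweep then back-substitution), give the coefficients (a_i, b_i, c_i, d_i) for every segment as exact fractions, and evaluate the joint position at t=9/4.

  seg 0: a=-1 b=31/12 c=0 d=-7/108
  seg 1: a=5 b=5/6 c=-7/12 d=7/108
S(9/4) = 1043/256

Δ: Δ0=2, Δ1=-1/3
row 1: diag=12, rhs=-14; c'=1/4, d'=-7/6
back: M1=-7/6
M: M0=0, M1=-7/6, M2=0
seg 0: a=-1, c=M0/2=0, d=(M1−M0)/(6·3)=-7/108, b=Δ0−h0·(2M0+M1)/6=31/12
seg 1: a=5, c=M1/2=-7/12, d=(M2−M1)/(6·3)=7/108, b=Δ1−h1·(2M1+M2)/6=5/6
t_q=9/4 → seg 0, τ=9/4; S=-1+31/12·τ+0·τ²+-7/108·τ³=1043/256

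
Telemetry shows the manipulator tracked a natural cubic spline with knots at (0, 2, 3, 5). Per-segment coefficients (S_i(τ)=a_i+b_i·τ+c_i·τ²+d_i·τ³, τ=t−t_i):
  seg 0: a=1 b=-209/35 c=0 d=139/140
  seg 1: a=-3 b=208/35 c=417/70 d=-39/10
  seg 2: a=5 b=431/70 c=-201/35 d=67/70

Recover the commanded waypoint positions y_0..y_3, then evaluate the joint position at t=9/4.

y_0=1 y_1=-3 y_2=5 y_3=2
S(9/4) = -5389/4480

y_0 = S_0(0) = a_0 = 1
y_1 = S_1(0) = a_1 = -3
y_2 = S_2(0) = a_2 = 5
y_3 = S_2(2) = 2
t_q=9/4 is in segment 1 (τ=1/4); S_1(τ)=-5389/4480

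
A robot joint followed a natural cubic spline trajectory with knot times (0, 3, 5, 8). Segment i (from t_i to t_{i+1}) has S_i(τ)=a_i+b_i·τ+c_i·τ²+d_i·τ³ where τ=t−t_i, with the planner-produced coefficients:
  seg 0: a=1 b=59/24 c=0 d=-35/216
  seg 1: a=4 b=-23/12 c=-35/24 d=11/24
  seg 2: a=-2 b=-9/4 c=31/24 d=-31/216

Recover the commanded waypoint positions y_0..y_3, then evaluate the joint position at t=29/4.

y_0 = S_0(0) = a_0 = 1
y_1 = S_1(0) = a_1 = 4
y_2 = S_2(0) = a_2 = -2
y_3 = S_2(3) = -1
t_q=29/4 is in segment 2 (τ=9/4); S_2(τ)=-1105/512

y_0=1 y_1=4 y_2=-2 y_3=-1
S(29/4) = -1105/512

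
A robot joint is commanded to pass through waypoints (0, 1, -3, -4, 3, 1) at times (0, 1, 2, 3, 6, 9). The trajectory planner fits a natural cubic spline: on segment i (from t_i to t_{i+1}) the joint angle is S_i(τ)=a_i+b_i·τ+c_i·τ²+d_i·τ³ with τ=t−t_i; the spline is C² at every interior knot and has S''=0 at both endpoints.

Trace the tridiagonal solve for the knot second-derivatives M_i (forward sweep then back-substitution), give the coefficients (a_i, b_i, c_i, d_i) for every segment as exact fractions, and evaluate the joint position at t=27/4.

  seg 0: a=0 b=3149/1257 c=0 d=-1892/1257
  seg 1: a=1 b=-2527/1257 c=-1892/419 d=3175/1257
  seg 2: a=-3 b=-4354/1257 c=1283/419 d=-752/1257
  seg 3: a=-4 b=1088/1257 c=531/419 d=-326/1257
  seg 4: a=3 b=1844/1257 c=-447/419 d=149/1257
S(27/4) = 95201/26816

Δ: Δ0=1, Δ1=-4, Δ2=-1, Δ3=7/3, Δ4=-2/3
row 1: diag=4, rhs=-30; c'=1/4, d'=-15/2
row 2: denom=4−1·1/4=15/4; d'=(18−1·-15/2)/(15/4)=34/5
row 3: denom=8−1·4/15=116/15; d'=(20−1·34/5)/(116/15)=99/58
row 4: denom=12−3·45/116=1257/116; d'=(-18−3·99/58)/(1257/116)=-894/419
back: M4=-894/419
back: M3=99/58−45/116·-894/419=1062/419
back: M2=34/5−4/15·1062/419=2566/419
back: M1=-15/2−1/4·2566/419=-3784/419
M: M0=0, M1=-3784/419, M2=2566/419, M3=1062/419, M4=-894/419, M5=0
seg 0: a=0, c=M0/2=0, d=(M1−M0)/(6·1)=-1892/1257, b=Δ0−h0·(2M0+M1)/6=3149/1257
seg 1: a=1, c=M1/2=-1892/419, d=(M2−M1)/(6·1)=3175/1257, b=Δ1−h1·(2M1+M2)/6=-2527/1257
seg 2: a=-3, c=M2/2=1283/419, d=(M3−M2)/(6·1)=-752/1257, b=Δ2−h2·(2M2+M3)/6=-4354/1257
seg 3: a=-4, c=M3/2=531/419, d=(M4−M3)/(6·3)=-326/1257, b=Δ3−h3·(2M3+M4)/6=1088/1257
seg 4: a=3, c=M4/2=-447/419, d=(M5−M4)/(6·3)=149/1257, b=Δ4−h4·(2M4+M5)/6=1844/1257
t_q=27/4 → seg 4, τ=3/4; S=3+1844/1257·τ+-447/419·τ²+149/1257·τ³=95201/26816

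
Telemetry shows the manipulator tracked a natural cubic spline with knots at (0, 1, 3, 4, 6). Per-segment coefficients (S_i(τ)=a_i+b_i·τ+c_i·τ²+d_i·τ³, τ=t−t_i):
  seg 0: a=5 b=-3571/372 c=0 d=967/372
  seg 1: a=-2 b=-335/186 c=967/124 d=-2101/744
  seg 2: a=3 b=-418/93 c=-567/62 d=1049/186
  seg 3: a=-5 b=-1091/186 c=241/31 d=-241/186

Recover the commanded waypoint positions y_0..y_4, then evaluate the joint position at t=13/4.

y_0=5 y_1=-2 y_2=3 y_3=-5 y_4=4
S(13/4) = 5527/3968

y_0 = S_0(0) = a_0 = 5
y_1 = S_1(0) = a_1 = -2
y_2 = S_2(0) = a_2 = 3
y_3 = S_3(0) = a_3 = -5
y_4 = S_3(2) = 4
t_q=13/4 is in segment 2 (τ=1/4); S_2(τ)=5527/3968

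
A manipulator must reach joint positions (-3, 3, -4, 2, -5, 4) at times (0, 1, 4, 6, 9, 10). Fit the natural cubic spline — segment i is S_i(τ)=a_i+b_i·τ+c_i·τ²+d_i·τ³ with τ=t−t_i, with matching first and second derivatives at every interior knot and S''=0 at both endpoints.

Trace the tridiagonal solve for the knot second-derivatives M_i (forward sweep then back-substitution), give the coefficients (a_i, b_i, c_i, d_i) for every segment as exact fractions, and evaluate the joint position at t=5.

Δ: Δ0=6, Δ1=-7/3, Δ2=3, Δ3=-7/3, Δ4=9
row 1: diag=8, rhs=-50; c'=3/8, d'=-25/4
row 2: denom=10−3·3/8=71/8; d'=(32−3·-25/4)/(71/8)=406/71
row 3: denom=10−2·16/71=678/71; d'=(-32−2·406/71)/(678/71)=-514/113
row 4: denom=8−3·71/226=1595/226; d'=(68−3·-514/113)/(1595/226)=18452/1595
back: M4=18452/1595
back: M3=-514/113−71/226·18452/1595=-13052/1595
back: M2=406/71−16/71·-13052/1595=12062/1595
back: M1=-25/4−3/8·12062/1595=-14492/1595
M: M0=0, M1=-14492/1595, M2=12062/1595, M3=-13052/1595, M4=18452/1595, M5=0
seg 0: a=-3, c=M0/2=0, d=(M1−M0)/(6·1)=-7246/4785, b=Δ0−h0·(2M0+M1)/6=35956/4785
seg 1: a=3, c=M1/2=-7246/1595, d=(M2−M1)/(6·3)=1207/1305, b=Δ1−h1·(2M1+M2)/6=14218/4785
seg 2: a=-4, c=M2/2=6031/1595, d=(M3−M2)/(6·2)=-433/330, b=Δ2−h2·(2M2+M3)/6=3283/4785
seg 3: a=2, c=M3/2=-6526/1595, d=(M4−M3)/(6·3)=1432/1305, b=Δ3−h3·(2M3+M4)/6=313/4785
seg 4: a=-5, c=M4/2=9226/1595, d=(M5−M4)/(6·1)=-9226/4785, b=Δ4−h4·(2M4+M5)/6=24613/4785
t_q=5 → seg 2, τ=1; S=-4+3283/4785·τ+6031/1595·τ²+-433/330·τ³=-49/58

  seg 0: a=-3 b=35956/4785 c=0 d=-7246/4785
  seg 1: a=3 b=14218/4785 c=-7246/1595 d=1207/1305
  seg 2: a=-4 b=3283/4785 c=6031/1595 d=-433/330
  seg 3: a=2 b=313/4785 c=-6526/1595 d=1432/1305
  seg 4: a=-5 b=24613/4785 c=9226/1595 d=-9226/4785
S(5) = -49/58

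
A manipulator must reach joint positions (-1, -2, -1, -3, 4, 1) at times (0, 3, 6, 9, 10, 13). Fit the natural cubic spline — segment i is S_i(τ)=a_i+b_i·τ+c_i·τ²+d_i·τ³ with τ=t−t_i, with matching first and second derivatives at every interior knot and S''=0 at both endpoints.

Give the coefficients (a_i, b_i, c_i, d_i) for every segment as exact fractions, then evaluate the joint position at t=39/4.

Δ: Δ0=-1/3, Δ1=1/3, Δ2=-2/3, Δ3=7, Δ4=-1
row 1: diag=12, rhs=4; c'=1/4, d'=1/3
row 2: denom=12−3·1/4=45/4; d'=(-6−3·1/3)/(45/4)=-28/45
row 3: denom=8−3·4/15=36/5; d'=(46−3·-28/45)/(36/5)=359/54
row 4: denom=8−1·5/36=283/36; d'=(-48−1·359/54)/(283/36)=-5902/849
back: M4=-5902/849
back: M3=359/54−5/36·-5902/849=6464/849
back: M2=-28/45−4/15·6464/849=-2252/849
back: M1=1/3−1/4·-2252/849=282/283
M: M0=0, M1=282/283, M2=-2252/849, M3=6464/849, M4=-5902/849, M5=0
seg 0: a=-1, c=M0/2=0, d=(M1−M0)/(6·3)=47/849, b=Δ0−h0·(2M0+M1)/6=-706/849
seg 1: a=-2, c=M1/2=141/283, d=(M2−M1)/(6·3)=-1549/7641, b=Δ1−h1·(2M1+M2)/6=563/849
seg 2: a=-1, c=M2/2=-1126/849, d=(M3−M2)/(6·3)=4358/7641, b=Δ2−h2·(2M2+M3)/6=-1546/849
seg 3: a=-3, c=M3/2=3232/849, d=(M4−M3)/(6·1)=-687/283, b=Δ3−h3·(2M3+M4)/6=4772/849
seg 4: a=4, c=M4/2=-2951/849, d=(M5−M4)/(6·3)=2951/7641, b=Δ4−h4·(2M4+M5)/6=5053/849
t_q=39/4 → seg 3, τ=3/4; S=-3+4772/849·τ+3232/849·τ²+-687/283·τ³=42251/18112

  seg 0: a=-1 b=-706/849 c=0 d=47/849
  seg 1: a=-2 b=563/849 c=141/283 d=-1549/7641
  seg 2: a=-1 b=-1546/849 c=-1126/849 d=4358/7641
  seg 3: a=-3 b=4772/849 c=3232/849 d=-687/283
  seg 4: a=4 b=5053/849 c=-2951/849 d=2951/7641
S(39/4) = 42251/18112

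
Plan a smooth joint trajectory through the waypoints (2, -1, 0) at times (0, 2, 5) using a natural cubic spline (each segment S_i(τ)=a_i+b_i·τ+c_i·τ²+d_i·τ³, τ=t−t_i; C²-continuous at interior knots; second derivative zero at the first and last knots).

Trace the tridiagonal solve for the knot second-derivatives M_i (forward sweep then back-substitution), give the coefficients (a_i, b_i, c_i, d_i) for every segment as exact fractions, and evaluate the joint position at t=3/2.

  seg 0: a=2 b=-28/15 c=0 d=11/120
  seg 1: a=-1 b=-23/30 c=11/20 d=-11/180
S(3/2) = -157/320

Δ: Δ0=-3/2, Δ1=1/3
row 1: diag=10, rhs=11; c'=3/10, d'=11/10
back: M1=11/10
M: M0=0, M1=11/10, M2=0
seg 0: a=2, c=M0/2=0, d=(M1−M0)/(6·2)=11/120, b=Δ0−h0·(2M0+M1)/6=-28/15
seg 1: a=-1, c=M1/2=11/20, d=(M2−M1)/(6·3)=-11/180, b=Δ1−h1·(2M1+M2)/6=-23/30
t_q=3/2 → seg 0, τ=3/2; S=2+-28/15·τ+0·τ²+11/120·τ³=-157/320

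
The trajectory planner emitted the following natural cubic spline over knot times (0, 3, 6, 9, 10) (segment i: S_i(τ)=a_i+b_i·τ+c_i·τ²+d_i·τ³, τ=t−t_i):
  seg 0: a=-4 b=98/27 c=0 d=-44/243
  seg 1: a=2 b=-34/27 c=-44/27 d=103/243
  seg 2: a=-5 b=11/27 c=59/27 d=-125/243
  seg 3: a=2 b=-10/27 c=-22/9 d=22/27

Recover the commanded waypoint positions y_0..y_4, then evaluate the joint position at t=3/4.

y_0=-4 y_1=2 y_2=-5 y_3=2 y_4=0
S(3/4) = -65/48

y_0 = S_0(0) = a_0 = -4
y_1 = S_1(0) = a_1 = 2
y_2 = S_2(0) = a_2 = -5
y_3 = S_3(0) = a_3 = 2
y_4 = S_3(1) = 0
t_q=3/4 is in segment 0 (τ=3/4); S_0(τ)=-65/48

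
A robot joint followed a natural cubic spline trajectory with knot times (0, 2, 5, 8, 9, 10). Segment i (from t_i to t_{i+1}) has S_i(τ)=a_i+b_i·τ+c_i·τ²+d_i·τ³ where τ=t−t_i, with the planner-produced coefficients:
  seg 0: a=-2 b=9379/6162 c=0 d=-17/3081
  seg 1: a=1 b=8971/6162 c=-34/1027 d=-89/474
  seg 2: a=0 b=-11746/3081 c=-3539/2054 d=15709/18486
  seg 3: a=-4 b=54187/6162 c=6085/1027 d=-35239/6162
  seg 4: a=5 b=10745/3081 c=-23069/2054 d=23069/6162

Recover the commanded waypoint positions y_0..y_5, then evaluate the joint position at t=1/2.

y_0=-2 y_1=1 y_2=0 y_3=-4 y_4=5 y_5=1
S(1/2) = -10185/8216

y_0 = S_0(0) = a_0 = -2
y_1 = S_1(0) = a_1 = 1
y_2 = S_2(0) = a_2 = 0
y_3 = S_3(0) = a_3 = -4
y_4 = S_4(0) = a_4 = 5
y_5 = S_4(1) = 1
t_q=1/2 is in segment 0 (τ=1/2); S_0(τ)=-10185/8216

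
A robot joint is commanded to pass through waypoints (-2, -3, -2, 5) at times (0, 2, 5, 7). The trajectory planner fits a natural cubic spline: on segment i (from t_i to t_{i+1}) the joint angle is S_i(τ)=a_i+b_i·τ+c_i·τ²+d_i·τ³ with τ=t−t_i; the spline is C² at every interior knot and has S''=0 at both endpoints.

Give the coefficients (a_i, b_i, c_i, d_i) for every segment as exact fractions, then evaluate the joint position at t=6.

  seg 0: a=-2 b=-37/78 c=0 d=-1/156
  seg 1: a=-3 b=-43/78 c=-1/26 d=1/9
  seg 2: a=-2 b=173/78 c=25/26 d=-25/156
S(6) = 53/52

Δ: Δ0=-1/2, Δ1=1/3, Δ2=7/2
row 1: diag=10, rhs=5; c'=3/10, d'=1/2
row 2: denom=10−3·3/10=91/10; d'=(19−3·1/2)/(91/10)=25/13
back: M2=25/13
back: M1=1/2−3/10·25/13=-1/13
M: M0=0, M1=-1/13, M2=25/13, M3=0
seg 0: a=-2, c=M0/2=0, d=(M1−M0)/(6·2)=-1/156, b=Δ0−h0·(2M0+M1)/6=-37/78
seg 1: a=-3, c=M1/2=-1/26, d=(M2−M1)/(6·3)=1/9, b=Δ1−h1·(2M1+M2)/6=-43/78
seg 2: a=-2, c=M2/2=25/26, d=(M3−M2)/(6·2)=-25/156, b=Δ2−h2·(2M2+M3)/6=173/78
t_q=6 → seg 2, τ=1; S=-2+173/78·τ+25/26·τ²+-25/156·τ³=53/52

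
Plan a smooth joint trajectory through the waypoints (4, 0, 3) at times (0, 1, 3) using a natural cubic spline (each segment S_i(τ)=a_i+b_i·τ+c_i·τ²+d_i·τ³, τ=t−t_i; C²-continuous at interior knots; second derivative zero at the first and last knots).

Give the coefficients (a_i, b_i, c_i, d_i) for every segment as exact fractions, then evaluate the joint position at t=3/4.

Δ: Δ0=-4, Δ1=3/2
row 1: diag=6, rhs=33; c'=1/3, d'=11/2
back: M1=11/2
M: M0=0, M1=11/2, M2=0
seg 0: a=4, c=M0/2=0, d=(M1−M0)/(6·1)=11/12, b=Δ0−h0·(2M0+M1)/6=-59/12
seg 1: a=0, c=M1/2=11/4, d=(M2−M1)/(6·2)=-11/24, b=Δ1−h1·(2M1+M2)/6=-13/6
t_q=3/4 → seg 0, τ=3/4; S=4+-59/12·τ+0·τ²+11/12·τ³=179/256

  seg 0: a=4 b=-59/12 c=0 d=11/12
  seg 1: a=0 b=-13/6 c=11/4 d=-11/24
S(3/4) = 179/256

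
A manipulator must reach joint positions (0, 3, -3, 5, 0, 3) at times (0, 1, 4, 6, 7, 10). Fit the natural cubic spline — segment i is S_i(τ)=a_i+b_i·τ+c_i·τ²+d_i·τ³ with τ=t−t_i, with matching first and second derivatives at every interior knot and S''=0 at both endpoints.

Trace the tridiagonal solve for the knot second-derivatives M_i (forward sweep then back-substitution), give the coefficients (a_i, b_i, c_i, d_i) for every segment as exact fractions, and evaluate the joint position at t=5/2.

Δ: Δ0=3, Δ1=-2, Δ2=4, Δ3=-5, Δ4=1
row 1: diag=8, rhs=-30; c'=3/8, d'=-15/4
row 2: denom=10−3·3/8=71/8; d'=(36−3·-15/4)/(71/8)=378/71
row 3: denom=6−2·16/71=394/71; d'=(-54−2·378/71)/(394/71)=-2295/197
row 4: denom=8−1·71/394=3081/394; d'=(36−1·-2295/197)/(3081/394)=6258/1027
back: M4=6258/1027
back: M3=-2295/197−71/394·6258/1027=-13092/1027
back: M2=378/71−16/71·-13092/1027=8418/1027
back: M1=-15/4−3/8·8418/1027=-7008/1027
M: M0=0, M1=-7008/1027, M2=8418/1027, M3=-13092/1027, M4=6258/1027, M5=0
seg 0: a=0, c=M0/2=0, d=(M1−M0)/(6·1)=-1168/1027, b=Δ0−h0·(2M0+M1)/6=4249/1027
seg 1: a=3, c=M1/2=-3504/1027, d=(M2−M1)/(6·3)=857/1027, b=Δ1−h1·(2M1+M2)/6=745/1027
seg 2: a=-3, c=M2/2=4209/1027, d=(M3−M2)/(6·2)=-3585/2054, b=Δ2−h2·(2M2+M3)/6=220/79
seg 3: a=5, c=M3/2=-6546/1027, d=(M4−M3)/(6·1)=3225/1027, b=Δ3−h3·(2M3+M4)/6=-1814/1027
seg 4: a=0, c=M4/2=3129/1027, d=(M5−M4)/(6·3)=-1043/3081, b=Δ4−h4·(2M4+M5)/6=-5231/1027
t_q=5/2 → seg 1, τ=3/2; S=3+745/1027·τ+-3504/1027·τ²+857/1027·τ³=-6345/8216

  seg 0: a=0 b=4249/1027 c=0 d=-1168/1027
  seg 1: a=3 b=745/1027 c=-3504/1027 d=857/1027
  seg 2: a=-3 b=220/79 c=4209/1027 d=-3585/2054
  seg 3: a=5 b=-1814/1027 c=-6546/1027 d=3225/1027
  seg 4: a=0 b=-5231/1027 c=3129/1027 d=-1043/3081
S(5/2) = -6345/8216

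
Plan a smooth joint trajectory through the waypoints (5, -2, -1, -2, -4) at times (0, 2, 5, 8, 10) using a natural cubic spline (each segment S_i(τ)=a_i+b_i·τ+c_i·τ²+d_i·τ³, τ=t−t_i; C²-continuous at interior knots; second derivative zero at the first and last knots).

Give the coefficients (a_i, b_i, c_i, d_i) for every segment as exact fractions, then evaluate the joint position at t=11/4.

  seg 0: a=5 b=-1483/340 c=0 d=293/1360
  seg 1: a=-2 b=-151/85 c=879/680 d=-3607/18360
  seg 2: a=-1 b=27/40 c=-97/204 d=853/18360
  seg 3: a=-2 b=-157/170 c=-39/680 d=13/1360
S(11/4) = -116987/43520

Δ: Δ0=-7/2, Δ1=1/3, Δ2=-1/3, Δ3=-1
row 1: diag=10, rhs=23; c'=3/10, d'=23/10
row 2: denom=12−3·3/10=111/10; d'=(-4−3·23/10)/(111/10)=-109/111
row 3: denom=10−3·10/37=340/37; d'=(-4−3·-109/111)/(340/37)=-39/340
back: M3=-39/340
back: M2=-109/111−10/37·-39/340=-97/102
back: M1=23/10−3/10·-97/102=879/340
M: M0=0, M1=879/340, M2=-97/102, M3=-39/340, M4=0
seg 0: a=5, c=M0/2=0, d=(M1−M0)/(6·2)=293/1360, b=Δ0−h0·(2M0+M1)/6=-1483/340
seg 1: a=-2, c=M1/2=879/680, d=(M2−M1)/(6·3)=-3607/18360, b=Δ1−h1·(2M1+M2)/6=-151/85
seg 2: a=-1, c=M2/2=-97/204, d=(M3−M2)/(6·3)=853/18360, b=Δ2−h2·(2M2+M3)/6=27/40
seg 3: a=-2, c=M3/2=-39/680, d=(M4−M3)/(6·2)=13/1360, b=Δ3−h3·(2M3+M4)/6=-157/170
t_q=11/4 → seg 1, τ=3/4; S=-2+-151/85·τ+879/680·τ²+-3607/18360·τ³=-116987/43520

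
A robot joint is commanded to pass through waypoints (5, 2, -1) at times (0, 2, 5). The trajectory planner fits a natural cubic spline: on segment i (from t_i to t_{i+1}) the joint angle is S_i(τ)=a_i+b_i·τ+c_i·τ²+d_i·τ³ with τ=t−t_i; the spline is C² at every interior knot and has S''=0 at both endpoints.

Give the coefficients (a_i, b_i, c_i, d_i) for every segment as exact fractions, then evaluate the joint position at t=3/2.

Δ: Δ0=-3/2, Δ1=-1
row 1: diag=10, rhs=3; c'=3/10, d'=3/10
back: M1=3/10
M: M0=0, M1=3/10, M2=0
seg 0: a=5, c=M0/2=0, d=(M1−M0)/(6·2)=1/40, b=Δ0−h0·(2M0+M1)/6=-8/5
seg 1: a=2, c=M1/2=3/20, d=(M2−M1)/(6·3)=-1/60, b=Δ1−h1·(2M1+M2)/6=-13/10
t_q=3/2 → seg 0, τ=3/2; S=5+-8/5·τ+0·τ²+1/40·τ³=859/320

  seg 0: a=5 b=-8/5 c=0 d=1/40
  seg 1: a=2 b=-13/10 c=3/20 d=-1/60
S(3/2) = 859/320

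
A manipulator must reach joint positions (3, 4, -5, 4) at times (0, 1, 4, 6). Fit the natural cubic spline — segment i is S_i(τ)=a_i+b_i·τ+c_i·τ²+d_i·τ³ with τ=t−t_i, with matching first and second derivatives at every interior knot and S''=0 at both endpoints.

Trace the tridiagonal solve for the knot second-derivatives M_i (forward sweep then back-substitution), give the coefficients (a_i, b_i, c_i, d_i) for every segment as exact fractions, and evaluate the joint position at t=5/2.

Δ: Δ0=1, Δ1=-3, Δ2=9/2
row 1: diag=8, rhs=-24; c'=3/8, d'=-3
row 2: denom=10−3·3/8=71/8; d'=(45−3·-3)/(71/8)=432/71
back: M2=432/71
back: M1=-3−3/8·432/71=-375/71
M: M0=0, M1=-375/71, M2=432/71, M3=0
seg 0: a=3, c=M0/2=0, d=(M1−M0)/(6·1)=-125/142, b=Δ0−h0·(2M0+M1)/6=267/142
seg 1: a=4, c=M1/2=-375/142, d=(M2−M1)/(6·3)=269/426, b=Δ1−h1·(2M1+M2)/6=-54/71
seg 2: a=-5, c=M2/2=216/71, d=(M3−M2)/(6·2)=-36/71, b=Δ2−h2·(2M2+M3)/6=63/142
t_q=5/2 → seg 1, τ=3/2; S=4+-54/71·τ+-375/142·τ²+269/426·τ³=-1081/1136

  seg 0: a=3 b=267/142 c=0 d=-125/142
  seg 1: a=4 b=-54/71 c=-375/142 d=269/426
  seg 2: a=-5 b=63/142 c=216/71 d=-36/71
S(5/2) = -1081/1136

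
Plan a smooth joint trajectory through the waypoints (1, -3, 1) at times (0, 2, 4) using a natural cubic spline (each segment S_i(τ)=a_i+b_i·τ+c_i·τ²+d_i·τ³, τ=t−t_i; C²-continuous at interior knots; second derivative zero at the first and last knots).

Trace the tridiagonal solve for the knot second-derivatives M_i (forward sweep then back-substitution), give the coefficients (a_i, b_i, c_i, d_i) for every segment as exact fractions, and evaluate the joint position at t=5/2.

  seg 0: a=1 b=-3 c=0 d=1/4
  seg 1: a=-3 b=0 c=3/2 d=-1/4
S(5/2) = -85/32

Δ: Δ0=-2, Δ1=2
row 1: diag=8, rhs=24; c'=1/4, d'=3
back: M1=3
M: M0=0, M1=3, M2=0
seg 0: a=1, c=M0/2=0, d=(M1−M0)/(6·2)=1/4, b=Δ0−h0·(2M0+M1)/6=-3
seg 1: a=-3, c=M1/2=3/2, d=(M2−M1)/(6·2)=-1/4, b=Δ1−h1·(2M1+M2)/6=0
t_q=5/2 → seg 1, τ=1/2; S=-3+0·τ+3/2·τ²+-1/4·τ³=-85/32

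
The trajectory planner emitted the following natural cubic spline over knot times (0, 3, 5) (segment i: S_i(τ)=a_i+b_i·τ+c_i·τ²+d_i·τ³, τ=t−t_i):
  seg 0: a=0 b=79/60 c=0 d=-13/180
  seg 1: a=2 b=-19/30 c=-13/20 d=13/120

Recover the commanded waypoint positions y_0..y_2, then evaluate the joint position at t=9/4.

y_0=0 y_1=2 y_2=-1
S(9/4) = 2739/1280

y_0 = S_0(0) = a_0 = 0
y_1 = S_1(0) = a_1 = 2
y_2 = S_1(2) = -1
t_q=9/4 is in segment 0 (τ=9/4); S_0(τ)=2739/1280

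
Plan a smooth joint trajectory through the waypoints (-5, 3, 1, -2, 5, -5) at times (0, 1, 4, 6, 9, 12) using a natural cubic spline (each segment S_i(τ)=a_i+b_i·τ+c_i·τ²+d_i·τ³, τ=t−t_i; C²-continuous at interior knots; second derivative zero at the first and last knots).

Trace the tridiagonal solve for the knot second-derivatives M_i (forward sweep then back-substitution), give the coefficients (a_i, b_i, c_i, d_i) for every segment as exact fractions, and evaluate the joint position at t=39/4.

Δ: Δ0=8, Δ1=-2/3, Δ2=-3/2, Δ3=7/3, Δ4=-10/3
row 1: diag=8, rhs=-52; c'=3/8, d'=-13/2
row 2: denom=10−3·3/8=71/8; d'=(-5−3·-13/2)/(71/8)=116/71
row 3: denom=10−2·16/71=678/71; d'=(23−2·116/71)/(678/71)=467/226
row 4: denom=12−3·71/226=2499/226; d'=(-34−3·467/226)/(2499/226)=-9085/2499
back: M4=-9085/2499
back: M3=467/226−71/226·-9085/2499=8018/2499
back: M2=116/71−16/71·8018/2499=2276/2499
back: M1=-13/2−3/8·2276/2499=-5699/833
M: M0=0, M1=-5699/833, M2=2276/2499, M3=8018/2499, M4=-9085/2499, M5=0
seg 0: a=-5, c=M0/2=0, d=(M1−M0)/(6·1)=-5699/4998, b=Δ0−h0·(2M0+M1)/6=45683/4998
seg 1: a=3, c=M1/2=-5699/1666, d=(M2−M1)/(6·3)=19373/44982, b=Δ1−h1·(2M1+M2)/6=14293/2499
seg 2: a=1, c=M2/2=1138/2499, d=(M3−M2)/(6·2)=319/1666, b=Δ2−h2·(2M2+M3)/6=-15877/4998
seg 3: a=-2, c=M3/2=4009/2499, d=(M4−M3)/(6·3)=-5701/14994, b=Δ3−h3·(2M3+M4)/6=673/714
seg 4: a=5, c=M4/2=-9085/4998, d=(M5−M4)/(6·3)=9085/44982, b=Δ4−h4·(2M4+M5)/6=755/2499
t_q=39/4 → seg 4, τ=3/4; S=5+755/2499·τ+-9085/4998·τ²+9085/44982·τ³=65335/15232

  seg 0: a=-5 b=45683/4998 c=0 d=-5699/4998
  seg 1: a=3 b=14293/2499 c=-5699/1666 d=19373/44982
  seg 2: a=1 b=-15877/4998 c=1138/2499 d=319/1666
  seg 3: a=-2 b=673/714 c=4009/2499 d=-5701/14994
  seg 4: a=5 b=755/2499 c=-9085/4998 d=9085/44982
S(39/4) = 65335/15232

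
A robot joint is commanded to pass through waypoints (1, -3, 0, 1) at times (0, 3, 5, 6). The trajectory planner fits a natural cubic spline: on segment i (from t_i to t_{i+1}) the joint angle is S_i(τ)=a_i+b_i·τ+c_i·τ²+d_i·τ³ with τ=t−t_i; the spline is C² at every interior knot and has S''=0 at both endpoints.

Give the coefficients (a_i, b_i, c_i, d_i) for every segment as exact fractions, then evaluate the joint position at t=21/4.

  seg 0: a=1 b=-193/84 c=0 d=3/28
  seg 1: a=-3 b=25/42 c=27/28 d=-43/168
  seg 2: a=0 b=29/21 c=-4/7 d=4/21
S(21/4) = 5/16

Δ: Δ0=-4/3, Δ1=3/2, Δ2=1
row 1: diag=10, rhs=17; c'=1/5, d'=17/10
row 2: denom=6−2·1/5=28/5; d'=(-3−2·17/10)/(28/5)=-8/7
back: M2=-8/7
back: M1=17/10−1/5·-8/7=27/14
M: M0=0, M1=27/14, M2=-8/7, M3=0
seg 0: a=1, c=M0/2=0, d=(M1−M0)/(6·3)=3/28, b=Δ0−h0·(2M0+M1)/6=-193/84
seg 1: a=-3, c=M1/2=27/28, d=(M2−M1)/(6·2)=-43/168, b=Δ1−h1·(2M1+M2)/6=25/42
seg 2: a=0, c=M2/2=-4/7, d=(M3−M2)/(6·1)=4/21, b=Δ2−h2·(2M2+M3)/6=29/21
t_q=21/4 → seg 2, τ=1/4; S=0+29/21·τ+-4/7·τ²+4/21·τ³=5/16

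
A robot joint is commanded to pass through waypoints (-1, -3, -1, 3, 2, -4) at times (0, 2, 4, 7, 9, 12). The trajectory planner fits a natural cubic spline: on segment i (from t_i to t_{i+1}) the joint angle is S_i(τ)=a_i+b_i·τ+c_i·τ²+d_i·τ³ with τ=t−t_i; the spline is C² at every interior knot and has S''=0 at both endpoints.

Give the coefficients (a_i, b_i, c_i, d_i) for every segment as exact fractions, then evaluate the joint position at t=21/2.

  seg 0: a=-1 b=-203/137 c=0 d=33/274
  seg 1: a=-3 b=-5/137 c=99/137 d=-14/137
  seg 2: a=-1 b=223/137 c=15/137 d=-256/3699
  seg 3: a=3 b=57/137 c=-211/411 d=91/3288
  seg 4: a=2 b=-1073/822 c=-571/1644 d=571/14796
S(21/2) = -2671/4384

Δ: Δ0=-1, Δ1=1, Δ2=4/3, Δ3=-1/2, Δ4=-2
row 1: diag=8, rhs=12; c'=1/4, d'=3/2
row 2: denom=10−2·1/4=19/2; d'=(2−2·3/2)/(19/2)=-2/19
row 3: denom=10−3·6/19=172/19; d'=(-11−3·-2/19)/(172/19)=-203/172
row 4: denom=10−2·19/86=411/43; d'=(-9−2·-203/172)/(411/43)=-571/822
back: M4=-571/822
back: M3=-203/172−19/86·-571/822=-422/411
back: M2=-2/19−6/19·-422/411=30/137
back: M1=3/2−1/4·30/137=198/137
M: M0=0, M1=198/137, M2=30/137, M3=-422/411, M4=-571/822, M5=0
seg 0: a=-1, c=M0/2=0, d=(M1−M0)/(6·2)=33/274, b=Δ0−h0·(2M0+M1)/6=-203/137
seg 1: a=-3, c=M1/2=99/137, d=(M2−M1)/(6·2)=-14/137, b=Δ1−h1·(2M1+M2)/6=-5/137
seg 2: a=-1, c=M2/2=15/137, d=(M3−M2)/(6·3)=-256/3699, b=Δ2−h2·(2M2+M3)/6=223/137
seg 3: a=3, c=M3/2=-211/411, d=(M4−M3)/(6·2)=91/3288, b=Δ3−h3·(2M3+M4)/6=57/137
seg 4: a=2, c=M4/2=-571/1644, d=(M5−M4)/(6·3)=571/14796, b=Δ4−h4·(2M4+M5)/6=-1073/822
t_q=21/2 → seg 4, τ=3/2; S=2+-1073/822·τ+-571/1644·τ²+571/14796·τ³=-2671/4384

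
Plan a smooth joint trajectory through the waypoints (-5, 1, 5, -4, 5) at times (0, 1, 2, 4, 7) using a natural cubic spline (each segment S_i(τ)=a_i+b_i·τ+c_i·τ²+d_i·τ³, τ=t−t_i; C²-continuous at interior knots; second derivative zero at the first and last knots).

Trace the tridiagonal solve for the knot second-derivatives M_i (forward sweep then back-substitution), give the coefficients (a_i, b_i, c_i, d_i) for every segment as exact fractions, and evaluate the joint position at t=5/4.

  seg 0: a=-5 b=648/107 c=0 d=-6/107
  seg 1: a=1 b=630/107 c=-18/107 d=-184/107
  seg 2: a=5 b=42/107 c=-570/107 d=1233/856
  seg 3: a=-4 b=-777/214 c=1419/428 d=-473/1284
S(5/4) = 521/214

Δ: Δ0=6, Δ1=4, Δ2=-9/2, Δ3=3
row 1: diag=4, rhs=-12; c'=1/4, d'=-3
row 2: denom=6−1·1/4=23/4; d'=(-51−1·-3)/(23/4)=-192/23
row 3: denom=10−2·8/23=214/23; d'=(45−2·-192/23)/(214/23)=1419/214
back: M3=1419/214
back: M2=-192/23−8/23·1419/214=-1140/107
back: M1=-3−1/4·-1140/107=-36/107
M: M0=0, M1=-36/107, M2=-1140/107, M3=1419/214, M4=0
seg 0: a=-5, c=M0/2=0, d=(M1−M0)/(6·1)=-6/107, b=Δ0−h0·(2M0+M1)/6=648/107
seg 1: a=1, c=M1/2=-18/107, d=(M2−M1)/(6·1)=-184/107, b=Δ1−h1·(2M1+M2)/6=630/107
seg 2: a=5, c=M2/2=-570/107, d=(M3−M2)/(6·2)=1233/856, b=Δ2−h2·(2M2+M3)/6=42/107
seg 3: a=-4, c=M3/2=1419/428, d=(M4−M3)/(6·3)=-473/1284, b=Δ3−h3·(2M3+M4)/6=-777/214
t_q=5/4 → seg 1, τ=1/4; S=1+630/107·τ+-18/107·τ²+-184/107·τ³=521/214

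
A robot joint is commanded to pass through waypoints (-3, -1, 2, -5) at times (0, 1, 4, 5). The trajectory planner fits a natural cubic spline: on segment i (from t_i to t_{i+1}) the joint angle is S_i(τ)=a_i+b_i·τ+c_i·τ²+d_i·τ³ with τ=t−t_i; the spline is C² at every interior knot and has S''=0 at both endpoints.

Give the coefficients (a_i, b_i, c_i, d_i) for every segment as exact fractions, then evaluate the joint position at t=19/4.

  seg 0: a=-3 b=94/55 c=0 d=16/55
  seg 1: a=-1 b=142/55 c=48/55 d=-7/15
  seg 2: a=2 b=-263/55 c=-183/55 d=61/55
S(19/4) = -2105/704

Δ: Δ0=2, Δ1=1, Δ2=-7
row 1: diag=8, rhs=-6; c'=3/8, d'=-3/4
row 2: denom=8−3·3/8=55/8; d'=(-48−3·-3/4)/(55/8)=-366/55
back: M2=-366/55
back: M1=-3/4−3/8·-366/55=96/55
M: M0=0, M1=96/55, M2=-366/55, M3=0
seg 0: a=-3, c=M0/2=0, d=(M1−M0)/(6·1)=16/55, b=Δ0−h0·(2M0+M1)/6=94/55
seg 1: a=-1, c=M1/2=48/55, d=(M2−M1)/(6·3)=-7/15, b=Δ1−h1·(2M1+M2)/6=142/55
seg 2: a=2, c=M2/2=-183/55, d=(M3−M2)/(6·1)=61/55, b=Δ2−h2·(2M2+M3)/6=-263/55
t_q=19/4 → seg 2, τ=3/4; S=2+-263/55·τ+-183/55·τ²+61/55·τ³=-2105/704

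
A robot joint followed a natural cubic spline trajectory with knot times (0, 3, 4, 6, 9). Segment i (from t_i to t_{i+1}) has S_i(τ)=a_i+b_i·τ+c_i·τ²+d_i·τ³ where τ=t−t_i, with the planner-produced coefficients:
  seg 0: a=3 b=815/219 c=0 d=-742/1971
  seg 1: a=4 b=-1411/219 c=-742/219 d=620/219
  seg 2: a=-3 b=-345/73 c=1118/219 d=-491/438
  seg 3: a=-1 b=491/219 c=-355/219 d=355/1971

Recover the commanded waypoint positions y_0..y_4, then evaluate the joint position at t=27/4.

y_0=3 y_1=4 y_2=-3 y_3=-1 y_4=-4
S(27/4) = -721/4672

y_0 = S_0(0) = a_0 = 3
y_1 = S_1(0) = a_1 = 4
y_2 = S_2(0) = a_2 = -3
y_3 = S_3(0) = a_3 = -1
y_4 = S_3(3) = -4
t_q=27/4 is in segment 3 (τ=3/4); S_3(τ)=-721/4672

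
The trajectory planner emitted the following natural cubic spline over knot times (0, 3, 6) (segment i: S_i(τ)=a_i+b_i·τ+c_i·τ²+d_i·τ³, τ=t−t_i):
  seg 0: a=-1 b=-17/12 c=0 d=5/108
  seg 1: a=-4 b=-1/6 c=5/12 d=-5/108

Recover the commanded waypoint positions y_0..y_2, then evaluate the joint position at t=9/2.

y_0=-1 y_1=-4 y_2=-2
S(9/2) = -111/32

y_0 = S_0(0) = a_0 = -1
y_1 = S_1(0) = a_1 = -4
y_2 = S_1(3) = -2
t_q=9/2 is in segment 1 (τ=3/2); S_1(τ)=-111/32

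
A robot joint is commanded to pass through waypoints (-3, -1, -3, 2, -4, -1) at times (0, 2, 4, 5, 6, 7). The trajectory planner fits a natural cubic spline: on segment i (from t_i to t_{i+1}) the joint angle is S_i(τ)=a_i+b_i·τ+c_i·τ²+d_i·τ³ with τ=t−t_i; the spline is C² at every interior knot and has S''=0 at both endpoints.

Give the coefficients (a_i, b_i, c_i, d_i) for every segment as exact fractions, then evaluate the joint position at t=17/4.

Δ: Δ0=1, Δ1=-1, Δ2=5, Δ3=-6, Δ4=3
row 1: diag=8, rhs=-12; c'=1/4, d'=-3/2
row 2: denom=6−2·1/4=11/2; d'=(36−2·-3/2)/(11/2)=78/11
row 3: denom=4−1·2/11=42/11; d'=(-66−1·78/11)/(42/11)=-134/7
row 4: denom=4−1·11/42=157/42; d'=(54−1·-134/7)/(157/42)=3072/157
back: M4=3072/157
back: M3=-134/7−11/42·3072/157=-3810/157
back: M2=78/11−2/11·-3810/157=1806/157
back: M1=-3/2−1/4·1806/157=-687/157
M: M0=0, M1=-687/157, M2=1806/157, M3=-3810/157, M4=3072/157, M5=0
seg 0: a=-3, c=M0/2=0, d=(M1−M0)/(6·2)=-229/628, b=Δ0−h0·(2M0+M1)/6=386/157
seg 1: a=-1, c=M1/2=-687/314, d=(M2−M1)/(6·2)=831/628, b=Δ1−h1·(2M1+M2)/6=-301/157
seg 2: a=-3, c=M2/2=903/157, d=(M3−M2)/(6·1)=-936/157, b=Δ2−h2·(2M2+M3)/6=818/157
seg 3: a=2, c=M3/2=-1905/157, d=(M4−M3)/(6·1)=1147/157, b=Δ3−h3·(2M3+M4)/6=-184/157
seg 4: a=-4, c=M4/2=1536/157, d=(M5−M4)/(6·1)=-512/157, b=Δ4−h4·(2M4+M5)/6=-553/157
t_q=17/4 → seg 2, τ=1/4; S=-3+818/157·τ+903/157·τ²+-936/157·τ³=-3595/2512

  seg 0: a=-3 b=386/157 c=0 d=-229/628
  seg 1: a=-1 b=-301/157 c=-687/314 d=831/628
  seg 2: a=-3 b=818/157 c=903/157 d=-936/157
  seg 3: a=2 b=-184/157 c=-1905/157 d=1147/157
  seg 4: a=-4 b=-553/157 c=1536/157 d=-512/157
S(17/4) = -3595/2512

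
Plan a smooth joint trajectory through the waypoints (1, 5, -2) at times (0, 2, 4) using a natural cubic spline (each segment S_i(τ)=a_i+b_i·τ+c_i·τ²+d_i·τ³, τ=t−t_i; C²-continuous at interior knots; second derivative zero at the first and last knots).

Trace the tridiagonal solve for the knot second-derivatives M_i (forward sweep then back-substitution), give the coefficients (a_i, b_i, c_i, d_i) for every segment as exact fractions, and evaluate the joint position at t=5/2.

Δ: Δ0=2, Δ1=-7/2
row 1: diag=8, rhs=-33; c'=1/4, d'=-33/8
back: M1=-33/8
M: M0=0, M1=-33/8, M2=0
seg 0: a=1, c=M0/2=0, d=(M1−M0)/(6·2)=-11/32, b=Δ0−h0·(2M0+M1)/6=27/8
seg 1: a=5, c=M1/2=-33/16, d=(M2−M1)/(6·2)=11/32, b=Δ1−h1·(2M1+M2)/6=-3/4
t_q=5/2 → seg 1, τ=1/2; S=5+-3/4·τ+-33/16·τ²+11/32·τ³=1063/256

  seg 0: a=1 b=27/8 c=0 d=-11/32
  seg 1: a=5 b=-3/4 c=-33/16 d=11/32
S(5/2) = 1063/256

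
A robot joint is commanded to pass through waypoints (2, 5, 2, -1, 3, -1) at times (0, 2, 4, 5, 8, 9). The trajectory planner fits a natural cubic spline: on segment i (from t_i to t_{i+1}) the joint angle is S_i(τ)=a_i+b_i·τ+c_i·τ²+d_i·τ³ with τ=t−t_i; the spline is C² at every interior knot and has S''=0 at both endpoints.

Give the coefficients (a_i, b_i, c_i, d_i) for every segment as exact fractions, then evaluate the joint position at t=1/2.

  seg 0: a=2 b=3700/1767 c=0 d=-2099/14136
  seg 1: a=5 b=1103/3534 c=-2099/2356 d=-107/14136
  seg 2: a=2 b=-5906/1767 c=-1103/1178 d=4519/3534
  seg 3: a=-1 b=-4873/3534 c=1708/589 d=-2351/3534
  seg 4: a=3 b=-3431/1767 c=-3637/1178 d=3637/3534
S(1/2) = 114159/37696

Δ: Δ0=3/2, Δ1=-3/2, Δ2=-3, Δ3=4/3, Δ4=-4
row 1: diag=8, rhs=-18; c'=1/4, d'=-9/4
row 2: denom=6−2·1/4=11/2; d'=(-9−2·-9/4)/(11/2)=-9/11
row 3: denom=8−1·2/11=86/11; d'=(26−1·-9/11)/(86/11)=295/86
row 4: denom=8−3·33/86=589/86; d'=(-32−3·295/86)/(589/86)=-3637/589
back: M4=-3637/589
back: M3=295/86−33/86·-3637/589=3416/589
back: M2=-9/11−2/11·3416/589=-1103/589
back: M1=-9/4−1/4·-1103/589=-2099/1178
M: M0=0, M1=-2099/1178, M2=-1103/589, M3=3416/589, M4=-3637/589, M5=0
seg 0: a=2, c=M0/2=0, d=(M1−M0)/(6·2)=-2099/14136, b=Δ0−h0·(2M0+M1)/6=3700/1767
seg 1: a=5, c=M1/2=-2099/2356, d=(M2−M1)/(6·2)=-107/14136, b=Δ1−h1·(2M1+M2)/6=1103/3534
seg 2: a=2, c=M2/2=-1103/1178, d=(M3−M2)/(6·1)=4519/3534, b=Δ2−h2·(2M2+M3)/6=-5906/1767
seg 3: a=-1, c=M3/2=1708/589, d=(M4−M3)/(6·3)=-2351/3534, b=Δ3−h3·(2M3+M4)/6=-4873/3534
seg 4: a=3, c=M4/2=-3637/1178, d=(M5−M4)/(6·1)=3637/3534, b=Δ4−h4·(2M4+M5)/6=-3431/1767
t_q=1/2 → seg 0, τ=1/2; S=2+3700/1767·τ+0·τ²+-2099/14136·τ³=114159/37696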